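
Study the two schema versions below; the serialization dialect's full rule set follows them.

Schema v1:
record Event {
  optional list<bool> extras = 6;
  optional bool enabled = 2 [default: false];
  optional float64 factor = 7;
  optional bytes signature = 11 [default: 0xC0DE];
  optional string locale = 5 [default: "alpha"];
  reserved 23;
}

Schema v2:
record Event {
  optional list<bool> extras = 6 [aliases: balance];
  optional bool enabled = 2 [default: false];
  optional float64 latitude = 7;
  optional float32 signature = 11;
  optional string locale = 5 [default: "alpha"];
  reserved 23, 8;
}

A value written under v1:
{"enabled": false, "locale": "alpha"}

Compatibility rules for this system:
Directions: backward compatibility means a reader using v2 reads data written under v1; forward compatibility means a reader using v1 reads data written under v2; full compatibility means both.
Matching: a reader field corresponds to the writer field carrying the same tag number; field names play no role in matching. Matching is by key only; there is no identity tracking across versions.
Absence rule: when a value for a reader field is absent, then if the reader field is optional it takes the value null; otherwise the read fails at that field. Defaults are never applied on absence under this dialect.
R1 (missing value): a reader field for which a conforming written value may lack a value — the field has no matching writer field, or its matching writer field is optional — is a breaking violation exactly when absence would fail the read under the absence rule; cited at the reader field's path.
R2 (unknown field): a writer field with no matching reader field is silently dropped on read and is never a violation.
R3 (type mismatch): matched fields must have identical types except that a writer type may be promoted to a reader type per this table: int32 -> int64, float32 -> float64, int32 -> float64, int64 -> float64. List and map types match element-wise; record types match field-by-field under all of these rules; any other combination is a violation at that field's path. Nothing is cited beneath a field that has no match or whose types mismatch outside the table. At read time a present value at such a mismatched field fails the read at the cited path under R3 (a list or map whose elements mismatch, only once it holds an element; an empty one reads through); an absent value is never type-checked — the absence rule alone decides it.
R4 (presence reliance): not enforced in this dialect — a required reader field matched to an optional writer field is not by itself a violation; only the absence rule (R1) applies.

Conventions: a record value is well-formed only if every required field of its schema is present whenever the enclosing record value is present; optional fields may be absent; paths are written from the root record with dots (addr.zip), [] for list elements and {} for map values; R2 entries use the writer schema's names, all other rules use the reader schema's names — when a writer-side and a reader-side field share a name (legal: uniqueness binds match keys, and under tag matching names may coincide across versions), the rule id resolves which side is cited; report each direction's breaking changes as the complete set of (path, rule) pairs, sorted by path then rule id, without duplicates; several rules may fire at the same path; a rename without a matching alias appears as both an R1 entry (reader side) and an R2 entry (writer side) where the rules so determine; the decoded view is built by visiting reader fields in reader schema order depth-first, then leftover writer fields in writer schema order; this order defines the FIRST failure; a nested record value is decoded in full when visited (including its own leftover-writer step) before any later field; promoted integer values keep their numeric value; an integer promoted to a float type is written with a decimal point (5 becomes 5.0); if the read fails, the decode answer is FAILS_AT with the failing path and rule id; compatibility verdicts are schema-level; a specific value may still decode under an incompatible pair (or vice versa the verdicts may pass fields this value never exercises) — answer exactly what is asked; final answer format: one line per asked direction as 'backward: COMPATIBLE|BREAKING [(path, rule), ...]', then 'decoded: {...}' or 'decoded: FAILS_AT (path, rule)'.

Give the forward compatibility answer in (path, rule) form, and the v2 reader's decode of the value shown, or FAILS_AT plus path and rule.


forward: BREAKING [(signature, R3)]; decoded: {"extras": null, "enabled": false, "latitude": null, "signature": null, "locale": "alpha"}

in Event below, arrows point writer -> reader
forward analysis of Event with v1 as reader and v2 as writer:
  extras <- extras (list<bool> -> list<bool>, writer optional)
  enabled <- enabled (bool -> bool, writer optional)
  factor <- latitude (float64 -> float64, writer optional)
  signature <- signature (float32 -> bytes, writer optional)
  locale <- locale (string -> string, writer optional)
  rule R3 violated at signature
  forward on Event therefore BREAKING (1)
decode (reader v2):
  extras := null (absent, optional -> null)
  enabled := false
  latitude := null (absent, optional -> null)
  signature := null (absent, optional -> null)
  locale := "alpha"
  => decoded: {"extras": null, "enabled": false, "latitude": null, "signature": null, "locale": "alpha"}


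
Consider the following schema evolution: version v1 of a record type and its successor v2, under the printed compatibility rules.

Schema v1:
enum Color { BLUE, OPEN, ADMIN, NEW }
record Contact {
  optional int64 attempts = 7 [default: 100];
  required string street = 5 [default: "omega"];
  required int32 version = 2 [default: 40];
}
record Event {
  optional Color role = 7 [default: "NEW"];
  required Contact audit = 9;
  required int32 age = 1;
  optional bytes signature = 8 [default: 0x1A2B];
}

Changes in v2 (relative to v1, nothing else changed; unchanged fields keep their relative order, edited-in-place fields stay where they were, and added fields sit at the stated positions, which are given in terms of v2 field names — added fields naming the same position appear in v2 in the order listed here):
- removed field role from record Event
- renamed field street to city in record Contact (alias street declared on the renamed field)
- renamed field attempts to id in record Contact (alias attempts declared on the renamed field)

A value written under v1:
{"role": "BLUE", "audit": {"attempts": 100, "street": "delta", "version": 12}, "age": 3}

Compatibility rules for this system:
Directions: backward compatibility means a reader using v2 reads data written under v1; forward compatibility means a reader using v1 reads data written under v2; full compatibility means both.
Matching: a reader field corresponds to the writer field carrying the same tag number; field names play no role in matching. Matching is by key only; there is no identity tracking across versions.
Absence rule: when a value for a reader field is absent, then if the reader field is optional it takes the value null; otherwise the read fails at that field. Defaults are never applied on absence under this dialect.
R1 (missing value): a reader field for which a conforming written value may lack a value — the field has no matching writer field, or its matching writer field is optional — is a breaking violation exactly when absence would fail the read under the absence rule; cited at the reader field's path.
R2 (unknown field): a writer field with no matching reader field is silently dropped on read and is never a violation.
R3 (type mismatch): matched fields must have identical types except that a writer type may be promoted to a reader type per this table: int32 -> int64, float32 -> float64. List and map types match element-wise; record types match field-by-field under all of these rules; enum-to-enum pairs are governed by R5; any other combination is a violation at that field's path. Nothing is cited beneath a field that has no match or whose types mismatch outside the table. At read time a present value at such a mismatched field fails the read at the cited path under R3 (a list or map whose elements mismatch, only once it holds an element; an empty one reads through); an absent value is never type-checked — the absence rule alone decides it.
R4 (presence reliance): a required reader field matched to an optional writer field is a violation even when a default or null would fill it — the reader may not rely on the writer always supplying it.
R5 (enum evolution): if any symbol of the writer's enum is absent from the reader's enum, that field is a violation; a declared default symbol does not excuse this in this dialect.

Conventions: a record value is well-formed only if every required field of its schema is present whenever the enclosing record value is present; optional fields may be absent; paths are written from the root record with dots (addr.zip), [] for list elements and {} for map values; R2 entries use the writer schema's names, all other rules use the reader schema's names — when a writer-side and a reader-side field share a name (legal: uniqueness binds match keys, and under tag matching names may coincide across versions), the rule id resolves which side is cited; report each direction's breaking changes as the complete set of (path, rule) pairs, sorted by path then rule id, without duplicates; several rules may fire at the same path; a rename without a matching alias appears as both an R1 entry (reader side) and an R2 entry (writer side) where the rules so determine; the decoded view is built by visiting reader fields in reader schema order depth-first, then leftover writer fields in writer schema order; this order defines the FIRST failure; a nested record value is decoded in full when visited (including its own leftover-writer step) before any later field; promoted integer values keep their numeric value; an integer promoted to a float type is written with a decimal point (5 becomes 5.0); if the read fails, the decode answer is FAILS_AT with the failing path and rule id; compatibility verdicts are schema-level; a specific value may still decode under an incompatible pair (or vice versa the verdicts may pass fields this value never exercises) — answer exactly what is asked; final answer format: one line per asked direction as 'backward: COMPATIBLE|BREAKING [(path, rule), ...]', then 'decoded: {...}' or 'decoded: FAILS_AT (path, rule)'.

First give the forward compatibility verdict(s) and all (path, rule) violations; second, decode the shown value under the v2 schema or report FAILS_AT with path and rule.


the writer's type comes first in each Event pair
checking forward for Event: reader v1 against writer v2:
  no writer field matches reader role
  audit: paired with writer audit (Contact -> Contact; writer required)
  age: paired with writer age (int32 -> int32; writer required)
  signature: paired with writer signature (bytes -> bytes; writer optional)
  audit.attempts: paired with writer audit.id (int64 -> int64; writer optional)
  audit.street: paired with writer audit.city (string -> string; writer required)
  audit.version: paired with writer audit.version (int32 -> int32; writer required)
  => no violations; forward on Event: COMPATIBLE
decode walk for Event under reader schema v2:
  audit.id := 100 (from writer attempts)
  audit.city := "delta" (from writer street)
  audit.version := 12
  age := 3
  signature := null (absent, optional -> null)
  writer role: unknown -> dropped
  => decoded: {"audit": {"id": 100, "city": "delta", "version": 12}, "age": 3, "signature": null}

forward: COMPATIBLE []; decoded: {"audit": {"id": 100, "city": "delta", "version": 12}, "age": 3, "signature": null}


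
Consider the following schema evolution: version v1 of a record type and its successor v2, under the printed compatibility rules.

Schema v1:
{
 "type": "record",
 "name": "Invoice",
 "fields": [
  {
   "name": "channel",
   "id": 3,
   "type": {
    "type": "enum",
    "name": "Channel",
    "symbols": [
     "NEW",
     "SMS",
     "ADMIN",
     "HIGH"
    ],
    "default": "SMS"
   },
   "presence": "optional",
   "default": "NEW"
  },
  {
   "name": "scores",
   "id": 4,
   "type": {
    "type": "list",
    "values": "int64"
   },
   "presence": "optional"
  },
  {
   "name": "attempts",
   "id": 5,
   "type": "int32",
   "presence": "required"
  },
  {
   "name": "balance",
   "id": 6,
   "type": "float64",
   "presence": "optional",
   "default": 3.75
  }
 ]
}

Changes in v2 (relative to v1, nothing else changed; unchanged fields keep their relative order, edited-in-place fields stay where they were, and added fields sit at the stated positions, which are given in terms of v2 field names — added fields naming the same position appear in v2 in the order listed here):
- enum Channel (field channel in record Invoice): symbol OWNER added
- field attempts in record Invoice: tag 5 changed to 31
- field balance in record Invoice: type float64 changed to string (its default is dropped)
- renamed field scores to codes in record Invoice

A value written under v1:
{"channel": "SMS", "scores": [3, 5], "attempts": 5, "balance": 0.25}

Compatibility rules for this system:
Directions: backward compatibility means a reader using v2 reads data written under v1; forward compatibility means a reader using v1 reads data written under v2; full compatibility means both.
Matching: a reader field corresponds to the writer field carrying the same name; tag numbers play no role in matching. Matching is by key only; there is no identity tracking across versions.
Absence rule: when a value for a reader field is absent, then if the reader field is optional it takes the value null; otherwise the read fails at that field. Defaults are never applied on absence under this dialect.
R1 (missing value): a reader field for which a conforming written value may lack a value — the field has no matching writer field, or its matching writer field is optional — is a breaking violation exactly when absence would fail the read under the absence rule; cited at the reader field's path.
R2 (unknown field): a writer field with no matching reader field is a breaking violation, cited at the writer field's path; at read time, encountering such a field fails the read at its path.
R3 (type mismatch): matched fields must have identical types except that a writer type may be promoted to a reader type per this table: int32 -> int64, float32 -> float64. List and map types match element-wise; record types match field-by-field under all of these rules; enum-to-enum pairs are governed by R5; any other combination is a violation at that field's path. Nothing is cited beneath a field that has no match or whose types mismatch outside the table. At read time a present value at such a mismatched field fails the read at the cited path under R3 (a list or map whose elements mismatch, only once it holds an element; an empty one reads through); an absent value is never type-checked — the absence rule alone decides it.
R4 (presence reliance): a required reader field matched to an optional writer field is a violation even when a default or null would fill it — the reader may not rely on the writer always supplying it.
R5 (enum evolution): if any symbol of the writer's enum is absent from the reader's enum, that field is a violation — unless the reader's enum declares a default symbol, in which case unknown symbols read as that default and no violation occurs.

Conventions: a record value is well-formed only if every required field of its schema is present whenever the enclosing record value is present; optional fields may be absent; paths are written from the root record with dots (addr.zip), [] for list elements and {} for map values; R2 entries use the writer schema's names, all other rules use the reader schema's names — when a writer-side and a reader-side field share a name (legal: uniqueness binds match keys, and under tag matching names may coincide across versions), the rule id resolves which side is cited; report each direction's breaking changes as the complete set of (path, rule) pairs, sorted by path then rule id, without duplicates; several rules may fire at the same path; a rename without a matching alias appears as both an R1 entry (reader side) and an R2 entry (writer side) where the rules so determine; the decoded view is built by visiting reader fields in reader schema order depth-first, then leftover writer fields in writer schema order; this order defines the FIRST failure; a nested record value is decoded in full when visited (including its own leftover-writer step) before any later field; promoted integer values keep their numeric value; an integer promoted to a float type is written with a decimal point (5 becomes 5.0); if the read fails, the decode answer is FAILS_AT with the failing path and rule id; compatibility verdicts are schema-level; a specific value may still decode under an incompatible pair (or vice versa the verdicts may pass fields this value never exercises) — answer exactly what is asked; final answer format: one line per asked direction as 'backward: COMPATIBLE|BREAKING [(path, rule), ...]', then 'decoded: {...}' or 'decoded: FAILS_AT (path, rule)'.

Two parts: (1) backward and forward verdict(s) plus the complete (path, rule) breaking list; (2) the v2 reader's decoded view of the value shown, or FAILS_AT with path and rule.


arrows below run writer -> reader for Invoice
backward for Invoice (reader v2, writer v1):
  writer optional, Channel -> Channel: reader channel maps from writer channel
  codes: no writer-side match
  writer required, int32 -> int32: reader attempts maps from writer attempts
  writer optional, float64 -> string: reader balance maps from writer balance
  leftover writer field: scores
  R3 fires at balance
  R2 fires at scores
  => backward verdict for Invoice: BREAKING, 2 violation(s)
forward for Invoice (reader v1, writer v2):
  writer optional, Channel -> Channel: reader channel maps from writer channel
  scores: no writer-side match
  writer required, int32 -> int32: reader attempts maps from writer attempts
  writer optional, string -> float64: reader balance maps from writer balance
  leftover writer field: codes
  R3 fires at balance
  R2 fires at codes
  => forward verdict for Invoice: BREAKING, 2 violation(s)
decode (reader v2):
  channel := "SMS"
  codes := null (missing; optional => null)
  attempts := 5
  read fails at balance under R3
  => FAILS_AT (balance, R3)

backward: BREAKING [(balance, R3), (scores, R2)]; forward: BREAKING [(balance, R3), (codes, R2)]; decoded: FAILS_AT (balance, R3)


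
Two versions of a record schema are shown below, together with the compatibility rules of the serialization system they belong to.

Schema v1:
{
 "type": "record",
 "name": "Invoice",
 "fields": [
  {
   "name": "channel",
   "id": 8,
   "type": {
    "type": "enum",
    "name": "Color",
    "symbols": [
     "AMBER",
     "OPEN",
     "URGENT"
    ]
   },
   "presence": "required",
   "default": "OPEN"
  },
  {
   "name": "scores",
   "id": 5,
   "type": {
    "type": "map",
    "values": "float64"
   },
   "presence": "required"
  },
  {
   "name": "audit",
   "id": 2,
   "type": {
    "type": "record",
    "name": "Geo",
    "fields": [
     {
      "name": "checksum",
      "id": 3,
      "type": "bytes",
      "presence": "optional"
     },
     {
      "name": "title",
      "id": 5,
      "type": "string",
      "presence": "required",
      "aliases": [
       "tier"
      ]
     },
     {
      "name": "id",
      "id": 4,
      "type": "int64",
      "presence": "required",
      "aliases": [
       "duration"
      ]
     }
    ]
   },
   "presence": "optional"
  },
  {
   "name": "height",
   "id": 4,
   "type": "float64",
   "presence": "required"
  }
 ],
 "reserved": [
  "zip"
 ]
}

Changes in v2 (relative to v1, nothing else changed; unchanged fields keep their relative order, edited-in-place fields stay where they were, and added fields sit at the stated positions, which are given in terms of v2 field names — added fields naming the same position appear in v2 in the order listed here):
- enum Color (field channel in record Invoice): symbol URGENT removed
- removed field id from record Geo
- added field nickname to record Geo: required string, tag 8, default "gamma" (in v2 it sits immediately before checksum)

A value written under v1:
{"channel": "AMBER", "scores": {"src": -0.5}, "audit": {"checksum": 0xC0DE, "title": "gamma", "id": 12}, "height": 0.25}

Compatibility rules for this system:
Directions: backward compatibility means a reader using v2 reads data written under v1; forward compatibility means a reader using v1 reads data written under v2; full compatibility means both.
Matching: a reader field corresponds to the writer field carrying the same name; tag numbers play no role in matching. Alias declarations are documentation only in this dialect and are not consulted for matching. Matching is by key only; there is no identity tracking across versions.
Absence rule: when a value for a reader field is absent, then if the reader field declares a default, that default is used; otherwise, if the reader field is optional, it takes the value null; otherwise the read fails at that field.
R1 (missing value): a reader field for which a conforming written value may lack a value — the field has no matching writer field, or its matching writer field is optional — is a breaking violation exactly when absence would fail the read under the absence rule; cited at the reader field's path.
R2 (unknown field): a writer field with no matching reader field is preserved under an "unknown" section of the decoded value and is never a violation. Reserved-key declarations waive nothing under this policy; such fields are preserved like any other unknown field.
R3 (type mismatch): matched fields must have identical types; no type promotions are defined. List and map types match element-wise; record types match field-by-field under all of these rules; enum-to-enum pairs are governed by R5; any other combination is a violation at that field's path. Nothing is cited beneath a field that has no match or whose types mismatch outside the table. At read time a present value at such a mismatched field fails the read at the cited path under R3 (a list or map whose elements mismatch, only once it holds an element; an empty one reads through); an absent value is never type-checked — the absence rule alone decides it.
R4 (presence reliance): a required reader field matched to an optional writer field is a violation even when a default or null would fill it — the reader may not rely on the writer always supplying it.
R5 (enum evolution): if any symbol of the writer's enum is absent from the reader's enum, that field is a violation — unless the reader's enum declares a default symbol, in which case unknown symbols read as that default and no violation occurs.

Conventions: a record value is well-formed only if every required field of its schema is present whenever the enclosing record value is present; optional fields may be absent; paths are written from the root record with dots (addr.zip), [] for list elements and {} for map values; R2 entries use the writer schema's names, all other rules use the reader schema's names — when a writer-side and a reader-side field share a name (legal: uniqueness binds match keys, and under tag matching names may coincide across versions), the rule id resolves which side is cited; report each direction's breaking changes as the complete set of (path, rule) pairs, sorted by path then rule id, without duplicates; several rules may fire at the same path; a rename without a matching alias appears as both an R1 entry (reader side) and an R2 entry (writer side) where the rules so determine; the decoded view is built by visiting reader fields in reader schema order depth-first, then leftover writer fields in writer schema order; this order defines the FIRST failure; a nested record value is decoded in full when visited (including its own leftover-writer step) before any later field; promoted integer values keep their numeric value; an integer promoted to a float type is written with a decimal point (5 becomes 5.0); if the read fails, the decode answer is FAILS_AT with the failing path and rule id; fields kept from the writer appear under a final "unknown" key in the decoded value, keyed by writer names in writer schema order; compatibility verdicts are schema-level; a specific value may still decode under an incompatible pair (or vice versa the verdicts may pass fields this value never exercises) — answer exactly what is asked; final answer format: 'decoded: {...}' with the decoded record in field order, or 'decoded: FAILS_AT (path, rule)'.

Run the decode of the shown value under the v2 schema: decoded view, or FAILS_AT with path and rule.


decoded: {"channel": "AMBER", "scores": {"src": -0.5}, "audit": {"nickname": "gamma", "checksum": 0xC0DE, "title": "gamma", "unknown": {"id": 12}}, "height": 0.25}

in Invoice below, arrows point writer -> reader
decode (reader v2):
  channel := "AMBER"
  scores := {"src": -0.5}
  audit.nickname := "gamma" (missing; default applied)
  audit.checksum := 0xC0DE
  audit.title := "gamma"
  writer audit.id: kept under "unknown"
  height := 0.25
  => decoded: {"channel": "AMBER", "scores": {"src": -0.5}, "audit": {"nickname": "gamma", "checksum": 0xC0DE, "title": "gamma", "unknown": {"id": 12}}, "height": 0.25}
ruling out the remaining Invoice differences:
  enum Color (field channel in record Invoice): symbol URGENT removed -> schema-level compatibility only; this Invoice value's decode is unchanged


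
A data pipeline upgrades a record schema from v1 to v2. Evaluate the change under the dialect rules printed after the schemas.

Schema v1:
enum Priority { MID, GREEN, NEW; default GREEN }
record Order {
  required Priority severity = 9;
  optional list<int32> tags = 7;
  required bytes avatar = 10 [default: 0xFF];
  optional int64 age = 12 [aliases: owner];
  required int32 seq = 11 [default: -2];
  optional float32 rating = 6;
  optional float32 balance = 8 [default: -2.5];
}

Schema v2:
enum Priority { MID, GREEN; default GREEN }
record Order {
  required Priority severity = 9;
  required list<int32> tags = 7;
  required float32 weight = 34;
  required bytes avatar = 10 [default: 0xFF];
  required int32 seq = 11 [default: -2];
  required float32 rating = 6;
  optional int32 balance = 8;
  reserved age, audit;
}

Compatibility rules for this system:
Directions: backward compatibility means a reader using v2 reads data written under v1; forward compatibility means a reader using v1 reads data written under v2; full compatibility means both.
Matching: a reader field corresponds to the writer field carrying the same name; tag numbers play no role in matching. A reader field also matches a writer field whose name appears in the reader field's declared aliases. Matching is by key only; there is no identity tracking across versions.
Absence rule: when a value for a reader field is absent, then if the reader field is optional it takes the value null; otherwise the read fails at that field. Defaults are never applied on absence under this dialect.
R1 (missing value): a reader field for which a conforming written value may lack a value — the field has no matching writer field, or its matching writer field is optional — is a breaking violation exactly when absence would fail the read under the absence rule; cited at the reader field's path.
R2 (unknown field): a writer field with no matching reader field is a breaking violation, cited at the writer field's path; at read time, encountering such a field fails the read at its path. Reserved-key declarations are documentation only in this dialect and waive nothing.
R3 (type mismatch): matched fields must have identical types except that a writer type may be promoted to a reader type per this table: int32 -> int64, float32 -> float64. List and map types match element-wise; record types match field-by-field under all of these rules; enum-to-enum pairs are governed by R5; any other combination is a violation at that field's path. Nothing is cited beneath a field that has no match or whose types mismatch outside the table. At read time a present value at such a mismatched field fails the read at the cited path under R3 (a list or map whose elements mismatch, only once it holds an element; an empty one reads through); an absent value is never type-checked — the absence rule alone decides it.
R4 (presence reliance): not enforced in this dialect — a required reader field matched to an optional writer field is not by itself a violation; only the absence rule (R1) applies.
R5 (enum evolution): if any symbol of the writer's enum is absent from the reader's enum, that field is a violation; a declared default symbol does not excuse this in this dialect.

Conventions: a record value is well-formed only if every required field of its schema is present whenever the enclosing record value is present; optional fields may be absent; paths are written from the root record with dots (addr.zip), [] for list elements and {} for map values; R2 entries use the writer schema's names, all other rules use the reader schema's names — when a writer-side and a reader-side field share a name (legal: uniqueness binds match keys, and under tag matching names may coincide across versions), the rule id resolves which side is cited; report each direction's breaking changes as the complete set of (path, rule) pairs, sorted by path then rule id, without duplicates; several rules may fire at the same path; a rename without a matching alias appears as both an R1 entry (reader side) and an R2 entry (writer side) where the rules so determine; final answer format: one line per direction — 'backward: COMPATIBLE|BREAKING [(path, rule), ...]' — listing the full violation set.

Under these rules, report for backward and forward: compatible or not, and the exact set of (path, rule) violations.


backward: BREAKING [(age, R2), (balance, R3), (rating, R1), (severity, R5), (tags, R1), (weight, R1)]; forward: BREAKING [(balance, R3), (weight, R2)]

in Order below, arrows point writer -> reader
backward analysis of Order with v2 as reader and v1 as writer:
  severity: Priority -> Priority, writer required; from severity
  tags: list<int32> -> list<int32>, writer optional; from tags
  weight: no writer-side match
  avatar: bytes -> bytes, writer required; from avatar
  seq: int32 -> int32, writer required; from seq
  rating: float32 -> float32, writer optional; from rating
  balance: float32 -> int32, writer optional; from balance
  age (writer side), unknown to reader
  R2 fires at age
  R3 fires at balance
  R1 fires at rating
  R5 fires at severity
  R1 fires at tags
  R1 fires at weight
  => backward verdict for Order: BREAKING, 6 violation(s)
forward analysis of Order with v1 as reader and v2 as writer:
  severity: Priority -> Priority, writer required; from severity
  tags: list<int32> -> list<int32>, writer required; from tags
  avatar: bytes -> bytes, writer required; from avatar
  age: no writer-side match
  seq: int32 -> int32, writer required; from seq
  rating: float32 -> float32, writer required; from rating
  balance: int32 -> float32, writer optional; from balance
  weight (writer side), unknown to reader
  R3 fires at balance
  R2 fires at weight
  => forward verdict for Order: BREAKING, 2 violation(s)


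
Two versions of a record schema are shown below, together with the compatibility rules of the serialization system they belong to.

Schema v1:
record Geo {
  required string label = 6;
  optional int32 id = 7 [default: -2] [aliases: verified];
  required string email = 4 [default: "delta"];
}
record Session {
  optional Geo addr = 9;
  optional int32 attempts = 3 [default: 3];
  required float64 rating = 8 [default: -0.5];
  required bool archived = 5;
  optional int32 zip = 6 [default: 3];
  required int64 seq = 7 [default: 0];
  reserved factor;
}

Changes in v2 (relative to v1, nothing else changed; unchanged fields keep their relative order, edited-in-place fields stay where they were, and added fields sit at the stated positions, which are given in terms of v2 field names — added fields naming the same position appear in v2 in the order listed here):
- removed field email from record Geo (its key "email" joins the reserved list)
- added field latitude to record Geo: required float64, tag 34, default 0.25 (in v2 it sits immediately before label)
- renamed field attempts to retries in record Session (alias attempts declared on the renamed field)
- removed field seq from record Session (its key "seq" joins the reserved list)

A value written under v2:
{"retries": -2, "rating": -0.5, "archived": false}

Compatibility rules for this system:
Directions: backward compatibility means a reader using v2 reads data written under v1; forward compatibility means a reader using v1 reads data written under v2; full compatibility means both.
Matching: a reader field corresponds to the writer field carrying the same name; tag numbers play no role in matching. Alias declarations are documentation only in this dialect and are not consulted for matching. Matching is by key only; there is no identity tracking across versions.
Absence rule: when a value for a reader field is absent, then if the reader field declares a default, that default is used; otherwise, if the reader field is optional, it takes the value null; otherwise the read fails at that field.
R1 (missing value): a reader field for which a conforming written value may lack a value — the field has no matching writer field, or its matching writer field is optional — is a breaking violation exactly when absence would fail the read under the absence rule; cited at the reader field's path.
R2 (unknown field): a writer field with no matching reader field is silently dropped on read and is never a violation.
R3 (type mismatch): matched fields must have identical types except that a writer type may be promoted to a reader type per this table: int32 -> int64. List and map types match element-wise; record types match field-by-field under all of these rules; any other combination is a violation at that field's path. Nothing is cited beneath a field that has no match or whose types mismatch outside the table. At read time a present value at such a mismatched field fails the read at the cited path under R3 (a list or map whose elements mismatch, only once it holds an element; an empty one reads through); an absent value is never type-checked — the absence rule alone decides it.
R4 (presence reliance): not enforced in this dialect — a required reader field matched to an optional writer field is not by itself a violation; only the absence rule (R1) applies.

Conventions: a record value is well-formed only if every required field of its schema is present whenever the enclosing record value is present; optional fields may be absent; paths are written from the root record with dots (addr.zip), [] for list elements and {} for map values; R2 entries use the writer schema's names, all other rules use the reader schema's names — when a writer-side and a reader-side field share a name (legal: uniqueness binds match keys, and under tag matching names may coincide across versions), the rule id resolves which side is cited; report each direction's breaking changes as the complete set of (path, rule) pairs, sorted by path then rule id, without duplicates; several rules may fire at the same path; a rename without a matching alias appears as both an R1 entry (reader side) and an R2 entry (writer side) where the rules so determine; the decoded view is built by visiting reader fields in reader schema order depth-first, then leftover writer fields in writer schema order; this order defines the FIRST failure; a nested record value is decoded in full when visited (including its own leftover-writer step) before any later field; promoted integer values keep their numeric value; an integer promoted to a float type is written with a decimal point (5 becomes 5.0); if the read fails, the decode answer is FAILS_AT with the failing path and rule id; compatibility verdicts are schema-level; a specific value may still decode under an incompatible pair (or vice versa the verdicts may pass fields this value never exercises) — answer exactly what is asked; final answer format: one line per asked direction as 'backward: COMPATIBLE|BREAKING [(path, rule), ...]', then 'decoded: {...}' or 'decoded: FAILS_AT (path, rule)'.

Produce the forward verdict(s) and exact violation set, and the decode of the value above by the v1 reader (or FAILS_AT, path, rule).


arrows below run writer -> reader for Session
forward for Session (reader v1, writer v2):
  Geo -> Geo, writer optional: addr aligns to addr
  attempts: no writer match
  float64 -> float64, writer required: rating aligns to rating
  bool -> bool, writer required: archived aligns to archived
  int32 -> int32, writer optional: zip aligns to zip
  seq: no writer match
  writer field retries has no reader counterpart
  string -> string, writer required: addr.label aligns to addr.label
  int32 -> int32, writer optional: addr.id aligns to addr.id
  addr.email: no writer match
  writer field addr.latitude has no reader counterpart
  => no violations; forward on Session: COMPATIBLE
migrating the Session value to v1:
  addr := null (missing; optional => null)
  attempts := 3 (missing; default applied)
  rating := -0.5
  archived := false
  zip := 3 (missing; default applied)
  seq := 0 (missing; default applied)
  writer retries: no reader field; dropped
  => decoded: {"addr": null, "attempts": 3, "rating": -0.5, "archived": false, "zip": 3, "seq": 0}
the other Session changes do not affect what is asked:
  removed field email from record Geo (its key "email" joins the reserved list) -> fires no rule on Session, leaving the asked answer as it is
  added field latitude to record Geo: required float64, tag 34, default 0.25 (in v2 it sits immediately before label) -> fires no rule on Session, leaving the asked answer as it is
  removed field seq from record Session (its key "seq" joins the reserved list) -> fires no rule on Session, leaving the asked answer as it is

forward: COMPATIBLE []; decoded: {"addr": null, "attempts": 3, "rating": -0.5, "archived": false, "zip": 3, "seq": 0}


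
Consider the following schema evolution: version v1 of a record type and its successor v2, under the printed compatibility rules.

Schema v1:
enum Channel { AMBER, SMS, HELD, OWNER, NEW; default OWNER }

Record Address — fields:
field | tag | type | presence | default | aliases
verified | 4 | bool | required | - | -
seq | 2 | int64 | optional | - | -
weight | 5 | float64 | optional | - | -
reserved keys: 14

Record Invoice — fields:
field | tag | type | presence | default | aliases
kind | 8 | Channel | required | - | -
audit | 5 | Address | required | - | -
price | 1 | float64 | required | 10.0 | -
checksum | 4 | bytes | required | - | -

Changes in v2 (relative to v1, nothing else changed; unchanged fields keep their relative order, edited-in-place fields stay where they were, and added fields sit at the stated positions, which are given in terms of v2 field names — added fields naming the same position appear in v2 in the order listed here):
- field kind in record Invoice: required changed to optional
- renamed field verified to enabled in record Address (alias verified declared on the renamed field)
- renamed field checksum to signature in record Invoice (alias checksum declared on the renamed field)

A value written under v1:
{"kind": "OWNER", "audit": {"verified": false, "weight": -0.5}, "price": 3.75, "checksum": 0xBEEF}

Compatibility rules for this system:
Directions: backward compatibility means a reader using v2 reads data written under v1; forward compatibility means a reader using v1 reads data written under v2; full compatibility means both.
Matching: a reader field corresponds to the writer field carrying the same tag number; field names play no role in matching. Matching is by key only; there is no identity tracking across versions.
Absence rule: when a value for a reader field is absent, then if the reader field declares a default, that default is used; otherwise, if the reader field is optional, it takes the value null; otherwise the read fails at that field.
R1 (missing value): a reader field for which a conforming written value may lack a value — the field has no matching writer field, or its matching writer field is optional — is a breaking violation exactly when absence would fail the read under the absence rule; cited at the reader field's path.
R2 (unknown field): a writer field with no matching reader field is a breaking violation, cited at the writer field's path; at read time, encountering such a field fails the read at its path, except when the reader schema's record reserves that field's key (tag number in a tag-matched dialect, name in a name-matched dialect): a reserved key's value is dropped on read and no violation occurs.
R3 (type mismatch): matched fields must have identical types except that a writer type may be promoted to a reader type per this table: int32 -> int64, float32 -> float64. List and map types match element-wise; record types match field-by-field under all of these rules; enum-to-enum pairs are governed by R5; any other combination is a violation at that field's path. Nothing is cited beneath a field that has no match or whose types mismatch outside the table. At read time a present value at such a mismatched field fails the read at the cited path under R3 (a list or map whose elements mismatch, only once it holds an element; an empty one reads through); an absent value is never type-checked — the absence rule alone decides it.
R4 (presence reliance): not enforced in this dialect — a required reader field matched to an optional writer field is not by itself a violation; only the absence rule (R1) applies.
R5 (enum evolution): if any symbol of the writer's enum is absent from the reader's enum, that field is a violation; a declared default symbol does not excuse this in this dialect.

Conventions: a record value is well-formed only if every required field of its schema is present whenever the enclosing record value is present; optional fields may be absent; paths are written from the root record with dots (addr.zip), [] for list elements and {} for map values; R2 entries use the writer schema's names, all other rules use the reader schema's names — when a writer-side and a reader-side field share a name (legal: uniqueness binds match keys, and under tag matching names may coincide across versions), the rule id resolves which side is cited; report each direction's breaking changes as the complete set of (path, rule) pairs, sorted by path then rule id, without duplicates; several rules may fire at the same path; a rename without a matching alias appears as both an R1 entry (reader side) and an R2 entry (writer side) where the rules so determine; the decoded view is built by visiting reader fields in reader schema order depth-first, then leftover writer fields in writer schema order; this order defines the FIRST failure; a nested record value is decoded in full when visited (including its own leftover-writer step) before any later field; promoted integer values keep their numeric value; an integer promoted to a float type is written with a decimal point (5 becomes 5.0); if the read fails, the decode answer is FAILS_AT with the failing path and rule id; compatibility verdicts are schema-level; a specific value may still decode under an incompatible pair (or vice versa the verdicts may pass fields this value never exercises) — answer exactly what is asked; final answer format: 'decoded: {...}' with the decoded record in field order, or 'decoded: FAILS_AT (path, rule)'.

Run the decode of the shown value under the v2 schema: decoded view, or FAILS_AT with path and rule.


the writer's type comes first in each Invoice pair
decode (reader v2):
  kind := "OWNER"
  audit.enabled := false (from writer verified)
  audit.seq := null (missing; optional => null)
  audit.weight := -0.5
  price := 3.75
  signature := 0xBEEF (from writer checksum)
  => decoded: {"kind": "OWNER", "audit": {"enabled": false, "seq": null, "weight": -0.5}, "price": 3.75, "signature": 0xBEEF}
the other Invoice changes do not affect what is asked:
  field kind in record Invoice: required changed to optional -> affects the rule determinations only; this particular Invoice value decodes identically

decoded: {"kind": "OWNER", "audit": {"enabled": false, "seq": null, "weight": -0.5}, "price": 3.75, "signature": 0xBEEF}
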